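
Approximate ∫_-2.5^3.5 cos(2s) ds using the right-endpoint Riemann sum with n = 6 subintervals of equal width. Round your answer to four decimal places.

Δs = (3.5 − (-2.5))/6 = 1.
Right endpoints: -1.5, -0.5, 0.5, 1.5, 2.5, 3.5.
f(-1.5) ≈ -0.9900, f(-0.5) ≈ 0.5403, f(0.5) ≈ 0.5403, f(1.5) ≈ -0.9900, f(2.5) ≈ 0.2837, f(3.5) ≈ 0.7539.
Sum = Δs · [f(-1.5) + f(-0.5) + f(0.5) + ...].
Sum ≈ 0.1382.

0.1382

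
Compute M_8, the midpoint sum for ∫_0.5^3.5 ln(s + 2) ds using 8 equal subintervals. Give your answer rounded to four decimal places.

4.0867

Δs = (3.5 − 0.5)/8 = 0.375.
Midpoints: 0.6875, 1.0625, 1.4375, 1.8125, 2.1875, 2.5625, 2.9375, 3.3125.
f(0.6875) ≈ 0.9886, f(1.0625) ≈ 1.1192, f(1.4375) ≈ 1.2347, f(1.8125) ≈ 1.3383, f(2.1875) ≈ 1.4321, f(2.5625) ≈ 1.5179, f(2.9375) ≈ 1.5969, f(3.3125) ≈ 1.6701.
Sum = Δs · [f(0.6875) + f(1.0625) + f(1.4375) + ...].
Sum ≈ 4.0867.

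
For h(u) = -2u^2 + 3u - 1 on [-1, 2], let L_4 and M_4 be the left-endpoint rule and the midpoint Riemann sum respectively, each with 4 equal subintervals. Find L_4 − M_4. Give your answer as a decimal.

L_4 = -6.1875.
M_4 = -4.21875.
L_4 − M_4 = -1.96875.

-1.96875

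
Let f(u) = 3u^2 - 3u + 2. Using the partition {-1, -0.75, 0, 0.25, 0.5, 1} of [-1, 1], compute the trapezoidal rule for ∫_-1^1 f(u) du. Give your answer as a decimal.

Subinterval widths: 0.25, 0.75, 0.25, 0.25, 0.5.
f(-1) = 8, f(-0.75) = 5.9375, f(0) = 2, f(0.25) = 1.4375, f(0.5) = 1.25, f(1) = 2.
On each subinterval the trapezoid contributes (Δu_i/2)·[f(u_{i-1}) + f(u_i)].
Sum = 6.296875.

6.296875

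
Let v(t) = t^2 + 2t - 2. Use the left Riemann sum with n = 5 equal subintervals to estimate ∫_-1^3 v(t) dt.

3.36

Δt = (3 − (-1))/5 = 0.8.
Left endpoints: -1, -0.2, 0.6, 1.4, 2.2.
v(-1) = -3, v(-0.2) = -2.36, v(0.6) = -0.44, v(1.4) = 2.76, v(2.2) = 7.24.
Sum = Δt · [v(-1) + v(-0.2) + v(0.6) + v(1.4) + v(2.2)].
Sum = 3.36.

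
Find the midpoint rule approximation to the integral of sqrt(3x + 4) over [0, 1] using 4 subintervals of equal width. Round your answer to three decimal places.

2.338

Δx = (1 − 0)/4 = 0.25.
Midpoints: 0.125, 0.375, 0.625, 0.875.
f(0.125) ≈ 2.092, f(0.375) ≈ 2.264, f(0.625) ≈ 2.424, f(0.875) ≈ 2.574.
Sum = Δx · [f(0.125) + f(0.375) + f(0.625) + f(0.875)].
Sum ≈ 2.338.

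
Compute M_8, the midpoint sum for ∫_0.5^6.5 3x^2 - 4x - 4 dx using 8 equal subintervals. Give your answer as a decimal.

Δx = (6.5 − 0.5)/8 = 0.75.
Midpoints: 0.875, 1.625, 2.375, 3.125, 3.875, 4.625, 5.375, 6.125.
f(0.875) = -5.203125, f(1.625) = -2.578125, f(2.375) = 3.421875, f(3.125) = 12.796875, f(3.875) = 25.546875, f(4.625) = 41.671875, f(5.375) = 61.171875, f(6.125) = 84.046875.
Sum = Δx · [f(0.875) + f(1.625) + f(2.375) + ...].
Sum = 165.65625.

165.65625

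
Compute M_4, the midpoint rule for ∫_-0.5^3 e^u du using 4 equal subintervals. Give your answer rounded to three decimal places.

18.871

Δu = (3 − (-0.5))/4 = 0.875.
Midpoints: -0.0625, 0.8125, 1.6875, 2.5625.
f(-0.0625) ≈ 0.939, f(0.8125) ≈ 2.254, f(1.6875) ≈ 5.406, f(2.5625) ≈ 12.968.
Sum = Δu · [f(-0.0625) + f(0.8125) + f(1.6875) + f(2.5625)].
Sum ≈ 18.871.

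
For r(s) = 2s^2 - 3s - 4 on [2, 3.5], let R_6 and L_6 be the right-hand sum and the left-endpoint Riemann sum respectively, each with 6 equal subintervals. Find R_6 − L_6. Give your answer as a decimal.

R_6 = 6.40625.
L_6 = 3.40625.
R_6 − L_6 = 3.

3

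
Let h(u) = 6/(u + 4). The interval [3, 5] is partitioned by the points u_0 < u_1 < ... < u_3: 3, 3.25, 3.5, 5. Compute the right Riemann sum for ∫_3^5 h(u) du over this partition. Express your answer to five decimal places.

Subinterval widths: 0.25, 0.25, 1.5.
Right endpoints: 3.25, 3.5, 5.
h(3.25) = 24/29, h(3.5) = 0.8, h(5) = 2/3.
Sum = Σ Δu_i · h(u_i).
Sum ≈ 1.40690.

1.40690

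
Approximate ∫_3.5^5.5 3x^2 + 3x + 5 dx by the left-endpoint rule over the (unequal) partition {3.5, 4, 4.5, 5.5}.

137.875

Subinterval widths: 0.5, 0.5, 1.
Left endpoints: 3.5, 4, 4.5.
f(3.5) = 52.25, f(4) = 65, f(4.5) = 79.25.
Sum = Σ Δx_i · f(x_i).
Sum = 137.875.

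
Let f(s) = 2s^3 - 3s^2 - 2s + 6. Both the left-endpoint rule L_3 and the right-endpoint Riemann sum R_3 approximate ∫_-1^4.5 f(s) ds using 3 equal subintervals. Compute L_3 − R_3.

L_3 ≈ 43.388889.
R_3 ≈ 255.138889.
L_3 − R_3 = -211.75.

-211.75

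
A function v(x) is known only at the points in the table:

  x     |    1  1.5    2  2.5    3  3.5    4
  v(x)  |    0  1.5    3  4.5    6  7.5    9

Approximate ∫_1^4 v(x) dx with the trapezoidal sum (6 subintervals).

Δx = 0.5.
T_6 = (0.5/2)·[0 + 2·1.5 + 2·3 + 2·4.5 + 2·6 + 2·7.5 + 9] = 13.5.

13.5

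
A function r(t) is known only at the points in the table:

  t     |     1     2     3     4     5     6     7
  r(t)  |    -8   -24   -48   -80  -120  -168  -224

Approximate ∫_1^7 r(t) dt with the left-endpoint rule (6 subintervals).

Δt = 1.
Sum = 1·[(-8) + (-24) + (-48) + (-80) + (-120) + (-168)] = -448.

-448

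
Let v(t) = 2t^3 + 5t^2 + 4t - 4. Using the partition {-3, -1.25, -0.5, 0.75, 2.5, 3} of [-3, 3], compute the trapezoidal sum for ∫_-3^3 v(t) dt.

Subinterval widths: 1.75, 0.75, 1.25, 1.75, 0.5.
v(-3) = -25, v(-1.25) = -5.09375, v(-0.5) = -5, v(0.75) = 2.65625, v(2.5) = 68.5, v(3) = 107.
On each subinterval the trapezoid contributes (Δt_i/2)·[v(t_{i-1}) + v(t_i)].
Sum = 74.5546875.

74.5546875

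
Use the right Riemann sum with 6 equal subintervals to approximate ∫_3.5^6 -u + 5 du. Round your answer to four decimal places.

Δu = (6 − 3.5)/6 = 5/12.
Right endpoints: 47/12, 13/3, 4.75, 31/6, 67/12, 6.
f(47/12) = 13/12, f(13/3) = 2/3, f(4.75) = 0.25, f(31/6) = -1/6, f(67/12) = -7/12, f(6) = -1.
Sum = Δu · [f(47/12) + f(13/3) + f(4.75) + ...].
Sum ≈ 0.1042.

0.1042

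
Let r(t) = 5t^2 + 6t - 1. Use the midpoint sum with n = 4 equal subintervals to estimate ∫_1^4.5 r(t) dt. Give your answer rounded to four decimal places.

Δt = (4.5 − 1)/4 = 0.875.
Midpoints: 1.4375, 2.3125, 3.1875, 4.0625.
r(1.4375) = 17.95703125, r(2.3125) = 39.61328125, r(3.1875) = 68.92578125, r(4.0625) = 105.89453125.
Sum = Δt · [r(1.4375) + r(2.3125) + r(3.1875) + r(4.0625)].
Sum ≈ 203.3418.

203.3418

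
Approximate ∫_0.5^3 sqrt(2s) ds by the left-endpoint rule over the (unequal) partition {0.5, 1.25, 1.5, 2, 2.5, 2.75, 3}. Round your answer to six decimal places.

Subinterval widths: 0.75, 0.25, 0.5, 0.5, 0.25, 0.25.
Left endpoints: 0.5, 1.25, 1.5, 2, 2.5, 2.75.
f(0.5) ≈ 1.000000, f(1.25) ≈ 1.581139, f(1.5) ≈ 1.732051, f(2) ≈ 2.000000, f(2.5) ≈ 2.236068, f(2.75) ≈ 2.345208.
Sum = Σ Δs_i · f(s_i).
Sum ≈ 4.156629.

4.156629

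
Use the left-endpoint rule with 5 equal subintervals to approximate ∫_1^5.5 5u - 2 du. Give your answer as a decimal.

54

Δu = (5.5 − 1)/5 = 0.9.
Left endpoints: 1, 1.9, 2.8, 3.7, 4.6.
f(1) = 3, f(1.9) = 7.5, f(2.8) = 12, f(3.7) = 16.5, f(4.6) = 21.
Sum = Δu · [f(1) + f(1.9) + f(2.8) + f(3.7) + f(4.6)].
Sum = 54.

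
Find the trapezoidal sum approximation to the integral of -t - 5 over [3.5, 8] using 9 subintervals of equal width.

Δt = (8 − 3.5)/9 = 0.5.
f(3.5) = -8.5, f(4) = -9, f(4.5) = -9.5, f(5) = -10, f(5.5) = -10.5, f(6) = -11, f(6.5) = -11.5, f(7) = -12, f(7.5) = -12.5, f(8) = -13.
T_9 = (Δt/2)·[f(t_0) + 2f(t_1) + ... + 2f(t_{8}) + f(t_9)].
Sum = -48.375.

-48.375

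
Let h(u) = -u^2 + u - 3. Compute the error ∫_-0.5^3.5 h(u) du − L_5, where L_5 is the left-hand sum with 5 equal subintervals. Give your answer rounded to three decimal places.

-2.773

Exact integral: ∫_-0.5^3.5 h(u) du ≈ -20.33333.
L_5 = -17.56.
Error ≈ -20.33333 − (-17.56) ≈ -2.773.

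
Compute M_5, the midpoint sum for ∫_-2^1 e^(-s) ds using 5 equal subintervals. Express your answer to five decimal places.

6.91695

Δs = (1 − (-2))/5 = 0.6.
Midpoints: -1.7, -1.1, -0.5, 0.1, 0.7.
f(-1.7) ≈ 5.47395, f(-1.1) ≈ 3.00417, f(-0.5) ≈ 1.64872, f(0.1) ≈ 0.90484, f(0.7) ≈ 0.49659.
Sum = Δs · [f(-1.7) + f(-1.1) + f(-0.5) + f(0.1) + f(0.7)].
Sum ≈ 6.91695.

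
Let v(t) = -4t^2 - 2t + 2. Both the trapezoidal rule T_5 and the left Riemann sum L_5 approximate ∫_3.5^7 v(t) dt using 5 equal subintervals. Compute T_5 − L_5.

T_5 = -431.06.
L_5 = -377.16.
T_5 − L_5 = -53.9.

-53.9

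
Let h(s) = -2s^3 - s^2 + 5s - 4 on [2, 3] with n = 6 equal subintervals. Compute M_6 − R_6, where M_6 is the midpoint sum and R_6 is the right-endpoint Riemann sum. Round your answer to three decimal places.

M_6 ≈ -30.29630.
R_6 ≈ -33.57407.
M_6 − R_6 ≈ 3.278.

3.278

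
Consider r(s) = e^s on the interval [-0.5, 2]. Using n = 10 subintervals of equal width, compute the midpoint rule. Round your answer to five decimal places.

6.76489

Δs = (2 − (-0.5))/10 = 0.25.
Midpoints: -0.375, -0.125, 0.125, 0.375, 0.625, 0.875, 1.125, 1.375, 1.625, 1.875.
r(-0.375) ≈ 0.68729, r(-0.125) ≈ 0.88250, r(0.125) ≈ 1.13315, r(0.375) ≈ 1.45499, r(0.625) ≈ 1.86825, r(0.875) ≈ 2.39888, r(1.125) ≈ 3.08022, r(1.375) ≈ 3.95508, r(1.625) ≈ 5.07842, r(1.875) ≈ 6.52082.
Sum = Δs · [r(-0.375) + r(-0.125) + r(0.125) + ...].
Sum ≈ 6.76489.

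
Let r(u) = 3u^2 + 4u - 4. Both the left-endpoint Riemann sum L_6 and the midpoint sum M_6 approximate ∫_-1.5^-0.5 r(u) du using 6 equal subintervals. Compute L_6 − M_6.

0.1875

L_6 ≈ -4.569444.
M_6 ≈ -4.756944.
L_6 − M_6 = 0.1875.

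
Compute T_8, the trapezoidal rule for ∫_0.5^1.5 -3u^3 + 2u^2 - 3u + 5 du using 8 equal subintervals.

Δu = (1.5 − 0.5)/8 = 0.125.
f(0.5) = 3.625, f(0.625) = 1625/512, f(0.75) = 2.609375, f(0.875) = 971/512, f(1) = 1, f(1.125) = -59/512, f(1.25) = -1.484375, f(1.375) = -1609/512, f(1.5) = -5.125.
T_8 = (Δu/2)·[f(u_0) + 2f(u_1) + ... + 2f(u_{7}) + f(u_8)].
Sum = 0.3984375.

0.3984375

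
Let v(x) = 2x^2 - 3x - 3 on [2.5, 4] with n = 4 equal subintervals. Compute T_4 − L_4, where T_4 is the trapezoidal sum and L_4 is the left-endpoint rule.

2.8125

T_4 = 13.1953125.
L_4 = 10.3828125.
T_4 − L_4 = 2.8125.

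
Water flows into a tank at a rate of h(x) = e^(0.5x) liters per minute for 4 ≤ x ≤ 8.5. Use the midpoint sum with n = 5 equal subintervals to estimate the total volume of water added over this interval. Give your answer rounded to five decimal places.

Δx = (8.5 − 4)/5 = 0.9.
Midpoints: 4.45, 5.35, 6.25, 7.15, 8.05.
h(4.45) ≈ 9.25348, h(5.35) ≈ 14.51235, h(6.25) ≈ 22.75990, h(7.15) ≈ 35.69462, h(8.05) ≈ 55.98031.
Sum = Δx · [h(4.45) + h(5.35) + h(6.25) + h(7.15) + h(8.05)].
Sum ≈ 124.38059.

124.38059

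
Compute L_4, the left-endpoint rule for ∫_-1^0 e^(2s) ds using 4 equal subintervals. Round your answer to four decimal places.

Δs = (0 − (-1))/4 = 0.25.
Left endpoints: -1, -0.75, -0.5, -0.25.
f(-1) ≈ 0.1353, f(-0.75) ≈ 0.2231, f(-0.5) ≈ 0.3679, f(-0.25) ≈ 0.6065.
Sum = Δs · [f(-1) + f(-0.75) + f(-0.5) + f(-0.25)].
Sum ≈ 0.3332.

0.3332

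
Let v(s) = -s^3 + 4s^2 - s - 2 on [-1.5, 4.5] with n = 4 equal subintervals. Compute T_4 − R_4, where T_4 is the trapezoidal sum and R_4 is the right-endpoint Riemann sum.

21.375

T_4 = 2.625.
R_4 = -18.75.
T_4 − R_4 = 21.375.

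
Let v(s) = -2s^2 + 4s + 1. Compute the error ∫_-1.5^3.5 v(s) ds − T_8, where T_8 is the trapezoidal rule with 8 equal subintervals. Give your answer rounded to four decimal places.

Exact integral: ∫_-1.5^3.5 v(s) ds ≈ -5.833333.
T_8 = -6.484375.
Error ≈ -5.833333 − (-6.484375) ≈ 0.6510.

0.6510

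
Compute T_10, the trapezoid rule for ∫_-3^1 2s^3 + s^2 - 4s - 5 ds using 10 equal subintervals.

Δs = (1 − (-3))/10 = 0.4.
f(-3) = -38, f(-2.6) = -22.992, f(-2.2) = -12.656, f(-1.8) = -6.224, f(-1.4) = -2.928, f(-1) = -2, f(-0.6) = -2.672, f(-0.2) = -4.176, f(0.2) = -5.744, f(0.6) = -6.608, f(1) = -6.
T_10 = (Δs/2)·[f(s_0) + 2f(s_1) + ... + 2f(s_{9}) + f(s_10)].
Sum = -35.2.

-35.2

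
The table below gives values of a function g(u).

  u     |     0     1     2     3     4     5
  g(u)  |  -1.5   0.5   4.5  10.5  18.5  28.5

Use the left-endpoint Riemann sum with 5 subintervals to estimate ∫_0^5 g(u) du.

Δu = 1.
Sum = 1·[(-1.5) + 0.5 + 4.5 + 10.5 + 18.5] = 32.5.

32.5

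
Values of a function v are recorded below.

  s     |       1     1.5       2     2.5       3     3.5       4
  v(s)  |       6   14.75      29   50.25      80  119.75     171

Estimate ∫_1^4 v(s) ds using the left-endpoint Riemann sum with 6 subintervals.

149.875

Δs = 0.5.
Sum = 0.5·[6 + 14.75 + 29 + 50.25 + 80 + 119.75] = 149.875.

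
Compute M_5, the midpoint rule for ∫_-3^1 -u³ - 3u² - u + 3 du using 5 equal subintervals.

8

Δu = (1 − (-3))/5 = 0.8.
Midpoints: -2.6, -1.8, -1, -0.2, 0.6.
f(-2.6) = 2.896, f(-1.8) = 0.912, f(-1) = 2, f(-0.2) = 3.088, f(0.6) = 1.104.
Sum = Δu · [f(-2.6) + f(-1.8) + f(-1) + f(-0.2) + f(0.6)].
Sum = 8.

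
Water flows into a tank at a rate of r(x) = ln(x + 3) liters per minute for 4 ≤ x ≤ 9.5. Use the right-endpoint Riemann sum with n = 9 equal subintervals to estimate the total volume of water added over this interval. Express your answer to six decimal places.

Δx = (9.5 − 4)/9 = 11/18.
Right endpoints: 83/18, 47/9, 35/6, 58/9, 127/18, 23/3, 149/18, 80/9, 9.5.
r(83/18) ≈ 2.029609, r(47/9) ≈ 2.106841, r(35/6) ≈ 2.178532, r(58/9) ≈ 2.245427, r(127/18) ≈ 2.308125, r(23/3) ≈ 2.367124, r(149/18) ≈ 2.422834, r(80/9) ≈ 2.475604, r(9.5) ≈ 2.525729.
Sum = Δx · [r(83/18) + r(47/9) + r(35/6) + ...].
Sum ≈ 12.625448.

12.625448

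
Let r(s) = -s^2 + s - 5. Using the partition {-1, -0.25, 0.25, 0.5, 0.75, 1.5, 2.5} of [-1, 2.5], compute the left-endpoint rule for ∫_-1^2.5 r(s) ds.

-19.65625

Subinterval widths: 0.75, 0.5, 0.25, 0.25, 0.75, 1.
Left endpoints: -1, -0.25, 0.25, 0.5, 0.75, 1.5.
r(-1) = -7, r(-0.25) = -5.3125, r(0.25) = -4.8125, r(0.5) = -4.75, r(0.75) = -4.8125, r(1.5) = -5.75.
Sum = Σ Δs_i · r(s_i).
Sum = -19.65625.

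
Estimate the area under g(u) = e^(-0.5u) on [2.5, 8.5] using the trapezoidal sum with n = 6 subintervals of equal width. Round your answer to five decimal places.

Δu = (8.5 − 2.5)/6 = 1.
g(2.5) ≈ 0.28650, g(3.5) ≈ 0.17377, g(4.5) ≈ 0.10540, g(5.5) ≈ 0.06393, g(6.5) ≈ 0.03877, g(7.5) ≈ 0.02352, g(8.5) ≈ 0.01426.
T_6 = (Δu/2)·[g(u_0) + 2g(u_1) + ... + 2g(u_{5}) + g(u_6)].
Sum ≈ 0.55578.

0.55578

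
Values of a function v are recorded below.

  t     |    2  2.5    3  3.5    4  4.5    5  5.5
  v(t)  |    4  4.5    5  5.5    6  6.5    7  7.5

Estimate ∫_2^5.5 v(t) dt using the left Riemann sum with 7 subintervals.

Δt = 0.5.
Sum = 0.5·[4 + 4.5 + 5 + 5.5 + 6 + 6.5 + 7] = 19.25.

19.25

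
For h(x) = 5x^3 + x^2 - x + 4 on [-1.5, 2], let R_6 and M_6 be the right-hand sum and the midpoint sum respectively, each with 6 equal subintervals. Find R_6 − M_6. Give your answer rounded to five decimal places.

17.49240

R_6 ≈ 47.6095197.
M_6 ≈ 30.1171152.
R_6 − M_6 ≈ 17.49240.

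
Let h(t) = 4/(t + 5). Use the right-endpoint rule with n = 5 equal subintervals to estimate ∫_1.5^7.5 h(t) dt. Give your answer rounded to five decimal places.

2.44673

Δt = (7.5 − 1.5)/5 = 1.2.
Right endpoints: 2.7, 3.9, 5.1, 6.3, 7.5.
h(2.7) = 40/77, h(3.9) = 40/89, h(5.1) = 40/101, h(6.3) = 40/113, h(7.5) = 0.32.
Sum = Δt · [h(2.7) + h(3.9) + h(5.1) + h(6.3) + h(7.5)].
Sum ≈ 2.44673.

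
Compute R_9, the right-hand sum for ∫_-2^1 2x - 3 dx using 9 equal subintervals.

Δx = (1 − (-2))/9 = 1/3.
Right endpoints: -5/3, -4/3, -1, -2/3, -1/3, 0, 1/3, 2/3, 1.
f(-5/3) = -19/3, f(-4/3) = -17/3, f(-1) = -5, f(-2/3) = -13/3, f(-1/3) = -11/3, f(0) = -3, f(1/3) = -7/3, f(2/3) = -5/3, f(1) = -1.
Sum = Δx · [f(-5/3) + f(-4/3) + f(-1) + ...].
Sum = -11.

-11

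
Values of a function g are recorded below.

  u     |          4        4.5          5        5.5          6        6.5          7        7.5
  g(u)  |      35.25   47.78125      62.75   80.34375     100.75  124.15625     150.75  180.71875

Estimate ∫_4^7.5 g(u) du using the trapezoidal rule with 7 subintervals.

Δu = 0.5.
T_7 = (0.5/2)·[35.25 + 2·47.78125 + 2·62.75 + 2·80.34375 + 2·100.75 + 2·124.15625 + 2·150.75 + 180.71875] = 337.2578125.

337.2578125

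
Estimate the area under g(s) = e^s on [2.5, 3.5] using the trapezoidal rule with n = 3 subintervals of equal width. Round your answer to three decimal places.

21.126

Δs = (3.5 − 2.5)/3 = 1/3.
g(2.5) ≈ 12.182, g(17/6) ≈ 17.002, g(19/6) ≈ 23.728, g(3.5) ≈ 33.115.
T_3 = (Δs/2)·[g(s_0) + 2g(s_1) + 2g(s_2) + g(s_3)].
Sum ≈ 21.126.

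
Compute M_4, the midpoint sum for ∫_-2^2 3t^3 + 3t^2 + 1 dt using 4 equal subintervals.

Δt = (2 − (-2))/4 = 1.
Midpoints: -1.5, -0.5, 0.5, 1.5.
f(-1.5) = -2.375, f(-0.5) = 1.375, f(0.5) = 2.125, f(1.5) = 17.875.
Sum = Δt · [f(-1.5) + f(-0.5) + f(0.5) + f(1.5)].
Sum = 19.

19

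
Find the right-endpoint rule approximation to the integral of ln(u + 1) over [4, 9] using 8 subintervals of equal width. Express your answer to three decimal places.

Δu = (9 − 4)/8 = 0.625.
Right endpoints: 4.625, 5.25, 5.875, 6.5, 7.125, 7.75, 8.375, 9.
f(4.625) ≈ 1.727, f(5.25) ≈ 1.833, f(5.875) ≈ 1.928, f(6.5) ≈ 2.015, f(7.125) ≈ 2.095, f(7.75) ≈ 2.169, f(8.375) ≈ 2.238, f(9) ≈ 2.303.
Sum = Δu · [f(4.625) + f(5.25) + f(5.875) + ...].
Sum ≈ 10.192.

10.192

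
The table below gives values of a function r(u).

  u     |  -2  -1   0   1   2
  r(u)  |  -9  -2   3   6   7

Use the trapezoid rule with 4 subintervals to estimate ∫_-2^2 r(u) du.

Δu = 1.
T_4 = (1/2)·[(-9) + 2·(-2) + 2·3 + 2·6 + 7] = 6.

6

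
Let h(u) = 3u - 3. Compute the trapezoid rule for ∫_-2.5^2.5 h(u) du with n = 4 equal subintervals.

Δu = (2.5 − (-2.5))/4 = 1.25.
h(-2.5) = -10.5, h(-1.25) = -6.75, h(0) = -3, h(1.25) = 0.75, h(2.5) = 4.5.
T_4 = (Δu/2)·[h(u_0) + 2h(u_1) + 2h(u_2) + 2h(u_3) + h(u_4)].
Sum = -15.

-15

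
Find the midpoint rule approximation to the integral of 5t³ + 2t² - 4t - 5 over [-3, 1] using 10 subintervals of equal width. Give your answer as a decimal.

-84.64

Δt = (1 − (-3))/10 = 0.4.
Midpoints: -2.8, -2.4, -2, -1.6, -1.2, -0.8, -0.4, 0, 0.4, 0.8.
f(-2.8) = -87.88, f(-2.4) = -53, f(-2) = -29, f(-1.6) = -13.96, f(-1.2) = -5.96, f(-0.8) = -3.08, f(-0.4) = -3.4, f(0) = -5, f(0.4) = -5.96, f(0.8) = -4.36.
Sum = Δt · [f(-2.8) + f(-2.4) + f(-2) + ...].
Sum = -84.64.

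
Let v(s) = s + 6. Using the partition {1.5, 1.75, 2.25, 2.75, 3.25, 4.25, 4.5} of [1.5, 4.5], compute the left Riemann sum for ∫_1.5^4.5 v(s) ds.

Subinterval widths: 0.25, 0.5, 0.5, 0.5, 1, 0.25.
Left endpoints: 1.5, 1.75, 2.25, 2.75, 3.25, 4.25.
v(1.5) = 7.5, v(1.75) = 7.75, v(2.25) = 8.25, v(2.75) = 8.75, v(3.25) = 9.25, v(4.25) = 10.25.
Sum = Σ Δs_i · v(s_i).
Sum = 26.0625.

26.0625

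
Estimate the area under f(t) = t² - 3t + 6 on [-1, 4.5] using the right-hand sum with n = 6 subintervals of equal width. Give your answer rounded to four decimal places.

36.8640

Δt = (4.5 − (-1))/6 = 11/12.
Right endpoints: -1/12, 5/6, 1.75, 8/3, 43/12, 4.5.
f(-1/12) = 901/144, f(5/6) = 151/36, f(1.75) = 3.8125, f(8/3) = 46/9, f(43/12) = 1165/144, f(4.5) = 12.75.
Sum = Δt · [f(-1/12) + f(5/6) + f(1.75) + ...].
Sum ≈ 36.8640.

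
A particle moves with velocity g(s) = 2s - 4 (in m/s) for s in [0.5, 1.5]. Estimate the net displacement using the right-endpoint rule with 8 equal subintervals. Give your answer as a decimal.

Δs = (1.5 − 0.5)/8 = 0.125.
Right endpoints: 0.625, 0.75, 0.875, 1, 1.125, 1.25, 1.375, 1.5.
g(0.625) = -2.75, g(0.75) = -2.5, g(0.875) = -2.25, g(1) = -2, g(1.125) = -1.75, g(1.25) = -1.5, g(1.375) = -1.25, g(1.5) = -1.
Sum = Δs · [g(0.625) + g(0.75) + g(0.875) + ...].
Sum = -1.875.

-1.875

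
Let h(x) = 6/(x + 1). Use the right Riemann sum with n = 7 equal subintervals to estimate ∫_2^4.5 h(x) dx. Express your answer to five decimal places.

3.47945

Δx = (4.5 − 2)/7 = 5/14.
Right endpoints: 33/14, 19/7, 43/14, 24/7, 53/14, 29/7, 4.5.
h(33/14) = 84/47, h(19/7) = 21/13, h(43/14) = 28/19, h(24/7) = 42/31, h(53/14) = 84/67, h(29/7) = 7/6, h(4.5) = 12/11.
Sum = Δx · [h(33/14) + h(19/7) + h(43/14) + ...].
Sum ≈ 3.47945.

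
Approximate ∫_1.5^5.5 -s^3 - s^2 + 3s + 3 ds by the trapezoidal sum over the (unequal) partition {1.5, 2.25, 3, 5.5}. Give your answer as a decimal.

Subinterval widths: 0.75, 0.75, 2.5.
f(1.5) = 1.875, f(2.25) = -6.703125, f(3) = -24, f(5.5) = -177.125.
On each subinterval the trapezoid contributes (Δs_i/2)·[f(s_{i-1}) + f(s_i)].
Sum = -264.73046875.

-264.73046875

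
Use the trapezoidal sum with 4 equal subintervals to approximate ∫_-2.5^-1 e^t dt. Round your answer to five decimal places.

0.28914

Δt = (-1 − (-2.5))/4 = 0.375.
f(-2.5) ≈ 0.08208, f(-2.125) ≈ 0.11943, f(-1.75) ≈ 0.17377, f(-1.375) ≈ 0.25284, f(-1) ≈ 0.36788.
T_4 = (Δt/2)·[f(t_0) + 2f(t_1) + 2f(t_2) + 2f(t_3) + f(t_4)].
Sum ≈ 0.28914.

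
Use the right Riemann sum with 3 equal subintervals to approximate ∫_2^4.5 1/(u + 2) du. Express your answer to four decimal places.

Δu = (4.5 − 2)/3 = 5/6.
Right endpoints: 17/6, 11/3, 4.5.
f(17/6) = 6/29, f(11/3) = 3/17, f(4.5) = 2/13.
Sum = Δu · [f(17/6) + f(11/3) + f(4.5)].
Sum ≈ 0.4477.

0.4477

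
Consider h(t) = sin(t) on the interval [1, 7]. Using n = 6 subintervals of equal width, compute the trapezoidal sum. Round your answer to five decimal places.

Δt = (7 − 1)/6 = 1.
h(1) ≈ 0.84147, h(2) ≈ 0.90930, h(3) ≈ 0.14112, h(4) ≈ -0.75680, h(5) ≈ -0.95892, h(6) ≈ -0.27942, h(7) ≈ 0.65699.
T_6 = (Δt/2)·[h(t_0) + 2h(t_1) + ... + 2h(t_{5}) + h(t_6)].
Sum ≈ -0.19550.

-0.19550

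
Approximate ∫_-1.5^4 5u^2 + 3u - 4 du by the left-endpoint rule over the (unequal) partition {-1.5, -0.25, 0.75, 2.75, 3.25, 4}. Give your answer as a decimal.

66.078125

Subinterval widths: 1.25, 1, 2, 0.5, 0.75.
Left endpoints: -1.5, -0.25, 0.75, 2.75, 3.25.
f(-1.5) = 2.75, f(-0.25) = -4.4375, f(0.75) = 1.0625, f(2.75) = 42.0625, f(3.25) = 58.5625.
Sum = Σ Δu_i · f(u_i).
Sum = 66.078125.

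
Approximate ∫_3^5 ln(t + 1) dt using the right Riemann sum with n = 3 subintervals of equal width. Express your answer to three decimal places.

Δt = (5 − 3)/3 = 2/3.
Right endpoints: 11/3, 13/3, 5.
f(11/3) ≈ 1.540, f(13/3) ≈ 1.674, f(5) ≈ 1.792.
Sum = Δt · [f(11/3) + f(13/3) + f(5)].
Sum ≈ 3.337.

3.337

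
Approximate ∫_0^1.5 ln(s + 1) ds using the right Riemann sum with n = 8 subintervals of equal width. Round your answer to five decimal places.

0.87487

Δs = (1.5 − 0)/8 = 0.1875.
Right endpoints: 0.1875, 0.375, 0.5625, 0.75, 0.9375, 1.125, 1.3125, 1.5.
f(0.1875) ≈ 0.17185, f(0.375) ≈ 0.31845, f(0.5625) ≈ 0.44629, f(0.75) ≈ 0.55962, f(0.9375) ≈ 0.66140, f(1.125) ≈ 0.75377, f(1.3125) ≈ 0.83833, f(1.5) ≈ 0.91629.
Sum = Δs · [f(0.1875) + f(0.375) + f(0.5625) + ...].
Sum ≈ 0.87487.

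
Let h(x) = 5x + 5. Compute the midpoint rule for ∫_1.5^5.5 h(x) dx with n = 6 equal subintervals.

Δx = (5.5 − 1.5)/6 = 2/3.
Midpoints: 11/6, 2.5, 19/6, 23/6, 4.5, 31/6.
h(11/6) = 85/6, h(2.5) = 17.5, h(19/6) = 125/6, h(23/6) = 145/6, h(4.5) = 27.5, h(31/6) = 185/6.
Sum = Δx · [h(11/6) + h(2.5) + h(19/6) + ...].
Sum = 90.

90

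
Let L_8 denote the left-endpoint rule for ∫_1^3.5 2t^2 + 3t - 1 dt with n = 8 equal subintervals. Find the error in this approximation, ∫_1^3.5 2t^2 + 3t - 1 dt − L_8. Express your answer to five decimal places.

Exact integral: ∫_1^3.5 f(t) dt ≈ 42.2916667.
L_8 ≈ 37.6855469.
Error ≈ 42.2916667 − 37.6855469 ≈ 4.60612.

4.60612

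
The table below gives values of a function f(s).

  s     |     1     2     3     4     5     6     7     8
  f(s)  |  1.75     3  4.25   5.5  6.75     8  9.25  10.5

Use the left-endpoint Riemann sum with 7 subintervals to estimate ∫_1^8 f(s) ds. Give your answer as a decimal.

Δs = 1.
Sum = 1·[1.75 + 3 + 4.25 + 5.5 + 6.75 + 8 + 9.25] = 38.5.

38.5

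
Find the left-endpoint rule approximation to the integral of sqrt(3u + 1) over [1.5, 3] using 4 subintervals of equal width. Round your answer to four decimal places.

4.0058

Δu = (3 − 1.5)/4 = 0.375.
Left endpoints: 1.5, 1.875, 2.25, 2.625.
f(1.5) ≈ 2.3452, f(1.875) ≈ 2.5739, f(2.25) ≈ 2.7839, f(2.625) ≈ 2.9791.
Sum = Δu · [f(1.5) + f(1.875) + f(2.25) + f(2.625)].
Sum ≈ 4.0058.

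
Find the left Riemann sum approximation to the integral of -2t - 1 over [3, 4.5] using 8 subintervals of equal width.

Δt = (4.5 − 3)/8 = 0.1875.
Left endpoints: 3, 3.1875, 3.375, 3.5625, 3.75, 3.9375, 4.125, 4.3125.
f(3) = -7, f(3.1875) = -7.375, f(3.375) = -7.75, f(3.5625) = -8.125, f(3.75) = -8.5, f(3.9375) = -8.875, f(4.125) = -9.25, f(4.3125) = -9.625.
Sum = Δt · [f(3) + f(3.1875) + f(3.375) + ...].
Sum = -12.46875.

-12.46875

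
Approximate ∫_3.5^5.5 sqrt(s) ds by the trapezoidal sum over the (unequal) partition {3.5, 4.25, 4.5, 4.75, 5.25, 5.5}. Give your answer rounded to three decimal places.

4.232

Subinterval widths: 0.75, 0.25, 0.25, 0.5, 0.25.
f(3.5) ≈ 1.871, f(4.25) ≈ 2.062, f(4.5) ≈ 2.121, f(4.75) ≈ 2.179, f(5.25) ≈ 2.291, f(5.5) ≈ 2.345.
On each subinterval the trapezoid contributes (Δs_i/2)·[f(s_{i-1}) + f(s_i)].
Sum ≈ 4.232.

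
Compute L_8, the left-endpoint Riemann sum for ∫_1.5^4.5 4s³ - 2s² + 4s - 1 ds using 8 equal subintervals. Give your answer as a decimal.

Δs = (4.5 − 1.5)/8 = 0.375.
Left endpoints: 1.5, 1.875, 2.25, 2.625, 3, 3.375, 3.75, 4.125.
f(1.5) = 14, f(1.875) = 25.8359375, f(2.25) = 43.4375, f(2.625) = 68.0703125, f(3) = 101, f(3.375) = 143.4921875, f(3.75) = 196.8125, f(4.125) = 262.2265625.
Sum = Δs · [f(1.5) + f(1.875) + f(2.25) + ...].
Sum = 320.578125.

320.578125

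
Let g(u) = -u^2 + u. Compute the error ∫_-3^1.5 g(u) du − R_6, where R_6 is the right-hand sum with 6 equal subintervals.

Exact integral: ∫_-3^1.5 g(u) du = -13.5.
R_6 = -9.703125.
Error = -13.5 − (-9.703125) = -3.796875.

-3.796875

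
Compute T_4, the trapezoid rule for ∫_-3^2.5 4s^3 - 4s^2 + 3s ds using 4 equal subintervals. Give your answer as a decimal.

Δs = (2.5 − (-3))/4 = 1.375.
f(-3) = -153, f(-1.625) = -32.6015625, f(-0.25) = -1.0625, f(1.125) = 4.0078125, f(2.5) = 45.
T_4 = (Δs/2)·[f(s_0) + 2f(s_1) + 2f(s_2) + 2f(s_3) + f(s_4)].
Sum = -115.02734375.

-115.02734375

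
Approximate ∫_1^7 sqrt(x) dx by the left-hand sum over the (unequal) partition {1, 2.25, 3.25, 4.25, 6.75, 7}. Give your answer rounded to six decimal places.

Subinterval widths: 1.25, 1, 1, 2.5, 0.25.
Left endpoints: 1, 2.25, 3.25, 4.25, 6.75.
f(1) ≈ 1.000000, f(2.25) ≈ 1.500000, f(3.25) ≈ 1.802776, f(4.25) ≈ 2.061553, f(6.75) ≈ 2.598076.
Sum = Σ Δx_i · f(x_i).
Sum ≈ 10.356177.

10.356177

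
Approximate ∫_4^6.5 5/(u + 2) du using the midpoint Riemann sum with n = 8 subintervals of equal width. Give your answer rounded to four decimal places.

Δu = (6.5 − 4)/8 = 0.3125.
Midpoints: 4.15625, 4.46875, 4.78125, 5.09375, 5.40625, 5.71875, 6.03125, 6.34375.
f(4.15625) = 160/197, f(4.46875) = 160/207, f(4.78125) = 160/217, f(5.09375) = 160/227, f(5.40625) = 160/237, f(5.71875) = 160/247, f(6.03125) = 160/257, f(6.34375) = 160/267.
Sum = Δu · [f(4.15625) + f(4.46875) + f(4.78125) + ...].
Sum ≈ 1.7413.

1.7413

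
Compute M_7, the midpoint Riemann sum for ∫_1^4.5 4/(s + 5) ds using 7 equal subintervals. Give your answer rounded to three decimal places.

1.837

Δs = (4.5 − 1)/7 = 0.5.
Midpoints: 1.25, 1.75, 2.25, 2.75, 3.25, 3.75, 4.25.
f(1.25) = 0.64, f(1.75) = 16/27, f(2.25) = 16/29, f(2.75) = 16/31, f(3.25) = 16/33, f(3.75) = 16/35, f(4.25) = 16/37.
Sum = Δs · [f(1.25) + f(1.75) + f(2.25) + ...].
Sum ≈ 1.837.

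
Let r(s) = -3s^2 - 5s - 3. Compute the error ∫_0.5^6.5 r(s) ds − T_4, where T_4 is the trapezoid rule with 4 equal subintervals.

Exact integral: ∫_0.5^6.5 r(s) ds = -397.5.
T_4 = -404.25.
Error = -397.5 − (-404.25) = 6.75.

6.75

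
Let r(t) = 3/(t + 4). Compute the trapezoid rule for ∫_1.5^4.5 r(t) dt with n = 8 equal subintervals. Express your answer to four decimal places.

Δt = (4.5 − 1.5)/8 = 0.375.
r(1.5) = 6/11, r(1.875) = 24/47, r(2.25) = 0.48, r(2.625) = 24/53, r(3) = 3/7, r(3.375) = 24/59, r(3.75) = 12/31, r(4.125) = 24/65, r(4.5) = 6/17.
T_8 = (Δt/2)·[r(t_0) + 2r(t_1) + ... + 2r(t_{7}) + r(t_8)].
Sum ≈ 1.3066.

1.3066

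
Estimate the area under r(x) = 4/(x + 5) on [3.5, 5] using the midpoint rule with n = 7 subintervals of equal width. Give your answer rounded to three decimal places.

0.650

Δx = (5 − 3.5)/7 = 3/14.
Midpoints: 101/28, 107/28, 113/28, 4.25, 125/28, 131/28, 137/28.
r(101/28) = 112/241, r(107/28) = 112/247, r(113/28) = 112/253, r(4.25) = 16/37, r(125/28) = 112/265, r(131/28) = 112/271, r(137/28) = 112/277.
Sum = Δx · [r(101/28) + r(107/28) + r(113/28) + ...].
Sum ≈ 0.650.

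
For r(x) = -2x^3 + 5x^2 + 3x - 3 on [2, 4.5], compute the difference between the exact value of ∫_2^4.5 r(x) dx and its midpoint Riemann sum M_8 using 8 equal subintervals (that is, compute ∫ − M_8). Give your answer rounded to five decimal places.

-0.29500

Exact integral: ∫_2^4.5 r(x) dx ≈ -41.6145833.
M_8 ≈ -41.3195801.
Error ≈ -41.6145833 − (-41.3195801) ≈ -0.29500.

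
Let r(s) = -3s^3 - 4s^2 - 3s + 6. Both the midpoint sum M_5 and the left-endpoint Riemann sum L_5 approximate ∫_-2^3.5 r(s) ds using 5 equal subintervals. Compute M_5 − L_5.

-93.2834375

M_5 = -141.7934375.
L_5 = -48.51.
M_5 − L_5 = -93.2834375.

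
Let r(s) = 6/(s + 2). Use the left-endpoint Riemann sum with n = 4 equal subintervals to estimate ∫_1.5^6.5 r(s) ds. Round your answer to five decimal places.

Δs = (6.5 − 1.5)/4 = 1.25.
Left endpoints: 1.5, 2.75, 4, 5.25.
r(1.5) = 12/7, r(2.75) = 24/19, r(4) = 1, r(5.25) = 24/29.
Sum = Δs · [r(1.5) + r(2.75) + r(4) + r(5.25)].
Sum ≈ 6.00629.

6.00629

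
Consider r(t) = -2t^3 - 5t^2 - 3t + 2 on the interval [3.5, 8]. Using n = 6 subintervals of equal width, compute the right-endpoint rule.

Δt = (8 − 3.5)/6 = 0.75.
Right endpoints: 4.25, 5, 5.75, 6.5, 7.25, 8.
r(4.25) = -254.59375, r(5) = -388, r(5.75) = -560.78125, r(6.5) = -778, r(7.25) = -1044.71875, r(8) = -1366.
Sum = Δt · [r(4.25) + r(5) + r(5.75) + ...].
Sum = -3294.0703125.

-3294.0703125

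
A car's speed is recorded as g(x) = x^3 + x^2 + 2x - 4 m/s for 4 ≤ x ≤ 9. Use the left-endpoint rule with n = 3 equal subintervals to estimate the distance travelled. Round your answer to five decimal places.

1273.70370

Δx = (9 − 4)/3 = 5/3.
Left endpoints: 4, 17/3, 22/3.
g(4) = 84, g(17/3) = 5978/27, g(22/3) = 12388/27.
Sum = Δx · [g(4) + g(17/3) + g(22/3)].
Sum ≈ 1273.70370.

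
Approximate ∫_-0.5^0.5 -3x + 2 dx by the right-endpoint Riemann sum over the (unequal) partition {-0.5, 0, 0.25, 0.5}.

Subinterval widths: 0.5, 0.25, 0.25.
Right endpoints: 0, 0.25, 0.5.
f(0) = 2, f(0.25) = 1.25, f(0.5) = 0.5.
Sum = Σ Δx_i · f(x_i).
Sum = 1.4375.

1.4375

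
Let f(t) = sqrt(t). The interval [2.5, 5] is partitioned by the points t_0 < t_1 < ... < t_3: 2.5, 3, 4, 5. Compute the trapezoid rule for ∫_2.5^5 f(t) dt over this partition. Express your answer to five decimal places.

4.81236

Subinterval widths: 0.5, 1, 1.
f(2.5) ≈ 1.58114, f(3) ≈ 1.73205, f(4) ≈ 2.00000, f(5) ≈ 2.23607.
On each subinterval the trapezoid contributes (Δt_i/2)·[f(t_{i-1}) + f(t_i)].
Sum ≈ 4.81236.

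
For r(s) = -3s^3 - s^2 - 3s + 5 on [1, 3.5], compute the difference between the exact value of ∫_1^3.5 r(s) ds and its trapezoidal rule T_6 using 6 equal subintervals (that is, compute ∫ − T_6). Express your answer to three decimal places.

Exact integral: ∫_1^3.5 r(s) ds ≈ -130.13021.
T_6 ≈ -131.66739.
Error ≈ -130.13021 − (-131.66739) ≈ 1.537.

1.537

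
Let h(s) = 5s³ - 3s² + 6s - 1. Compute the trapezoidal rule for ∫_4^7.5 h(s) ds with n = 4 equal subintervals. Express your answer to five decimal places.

3431.63379

Δs = (7.5 − 4)/4 = 0.875.
h(4) = 295, h(4.875) = 274555/512, h(5.75) = 884.859375, h(6.625) = 696809/512, h(7.5) = 1984.625.
T_4 = (Δs/2)·[h(s_0) + 2h(s_1) + 2h(s_2) + 2h(s_3) + h(s_4)].
Sum ≈ 3431.63379.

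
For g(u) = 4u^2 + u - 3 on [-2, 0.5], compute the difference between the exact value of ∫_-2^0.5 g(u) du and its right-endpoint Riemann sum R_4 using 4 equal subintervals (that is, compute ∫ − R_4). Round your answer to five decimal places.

Exact integral: ∫_-2^0.5 g(u) du ≈ 1.4583333.
R_4 = -1.796875.
Error ≈ 1.4583333 − (-1.796875) ≈ 3.25521.

3.25521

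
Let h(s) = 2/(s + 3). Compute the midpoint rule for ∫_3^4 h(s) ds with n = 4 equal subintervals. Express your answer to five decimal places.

0.30826

Δs = (4 − 3)/4 = 0.25.
Midpoints: 3.125, 3.375, 3.625, 3.875.
h(3.125) = 16/49, h(3.375) = 16/51, h(3.625) = 16/53, h(3.875) = 16/55.
Sum = Δs · [h(3.125) + h(3.375) + h(3.625) + h(3.875)].
Sum ≈ 0.30826.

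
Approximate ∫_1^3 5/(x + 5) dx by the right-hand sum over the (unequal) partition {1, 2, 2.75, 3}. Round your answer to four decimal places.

Subinterval widths: 1, 0.75, 0.25.
Right endpoints: 2, 2.75, 3.
f(2) = 5/7, f(2.75) = 20/31, f(3) = 0.625.
Sum = Σ Δx_i · f(x_i).
Sum ≈ 1.3544.

1.3544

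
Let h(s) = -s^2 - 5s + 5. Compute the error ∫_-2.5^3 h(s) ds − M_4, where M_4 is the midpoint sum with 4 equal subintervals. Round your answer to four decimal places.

Exact integral: ∫_-2.5^3 h(s) ds ≈ 6.416667.
M_4 ≈ 7.283203.
Error ≈ 6.416667 − 7.283203 ≈ -0.8665.

-0.8665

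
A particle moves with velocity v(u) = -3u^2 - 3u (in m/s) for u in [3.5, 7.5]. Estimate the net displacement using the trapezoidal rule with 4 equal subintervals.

Δu = (7.5 − 3.5)/4 = 1.
v(3.5) = -47.25, v(4.5) = -74.25, v(5.5) = -107.25, v(6.5) = -146.25, v(7.5) = -191.25.
T_4 = (Δu/2)·[v(u_0) + 2v(u_1) + 2v(u_2) + 2v(u_3) + v(u_4)].
Sum = -447.

-447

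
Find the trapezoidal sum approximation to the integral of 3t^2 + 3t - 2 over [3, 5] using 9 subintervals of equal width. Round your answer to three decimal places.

Δt = (5 − 3)/9 = 2/9.
f(3) = 34, f(29/9) = 1048/27, f(31/9) = 1186/27, f(11/3) = 148/3, f(35/9) = 1486/27, f(37/9) = 1648/27, f(13/3) = 202/3, f(41/9) = 1996/27, f(43/9) = 2182/27, f(5) = 88.
T_9 = (Δt/2)·[f(t_0) + 2f(t_1) + ... + 2f(t_{8}) + f(t_9)].
Sum ≈ 118.049.

118.049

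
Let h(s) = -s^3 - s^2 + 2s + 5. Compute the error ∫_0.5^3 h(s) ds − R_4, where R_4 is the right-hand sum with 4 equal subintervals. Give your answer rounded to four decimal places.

10.5876

Exact integral: ∫_0.5^3 h(s) ds ≈ -7.942708.
R_4 ≈ -18.530273.
Error ≈ -7.942708 − (-18.530273) ≈ 10.5876.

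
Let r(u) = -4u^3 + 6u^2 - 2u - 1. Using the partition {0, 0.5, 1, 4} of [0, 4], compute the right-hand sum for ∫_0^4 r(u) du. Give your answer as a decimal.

-508

Subinterval widths: 0.5, 0.5, 3.
Right endpoints: 0.5, 1, 4.
r(0.5) = -1, r(1) = -1, r(4) = -169.
Sum = Σ Δu_i · r(u_i).
Sum = -508.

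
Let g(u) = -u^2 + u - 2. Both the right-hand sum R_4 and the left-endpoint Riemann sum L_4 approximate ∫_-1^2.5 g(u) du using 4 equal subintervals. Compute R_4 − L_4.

-1.53125

R_4 = -11.12890625.
L_4 = -9.59765625.
R_4 − L_4 = -1.53125.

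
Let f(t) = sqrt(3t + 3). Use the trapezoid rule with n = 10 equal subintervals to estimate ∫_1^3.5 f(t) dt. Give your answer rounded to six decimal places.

Δt = (3.5 − 1)/10 = 0.25.
f(1) ≈ 2.449490, f(1.25) ≈ 2.598076, f(1.5) ≈ 2.738613, f(1.75) ≈ 2.872281, f(2) ≈ 3.000000, f(2.25) ≈ 3.122499, f(2.5) ≈ 3.240370, f(2.75) ≈ 3.354102, f(3) ≈ 3.464102, f(3.25) ≈ 3.570714, f(3.5) ≈ 3.674235.
T_10 = (Δt/2)·[f(t_0) + 2f(t_1) + ... + 2f(t_{9}) + f(t_10)].
Sum ≈ 7.755655.

7.755655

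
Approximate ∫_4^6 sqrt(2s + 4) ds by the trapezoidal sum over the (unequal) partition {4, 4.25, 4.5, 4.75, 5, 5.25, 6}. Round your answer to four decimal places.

Subinterval widths: 0.25, 0.25, 0.25, 0.25, 0.25, 0.75.
f(4) ≈ 3.4641, f(4.25) ≈ 3.5355, f(4.5) ≈ 3.6056, f(4.75) ≈ 3.6742, f(5) ≈ 3.7417, f(5.25) ≈ 3.8079, f(6) ≈ 4.0000.
On each subinterval the trapezoid contributes (Δs_i/2)·[f(s_{i-1}) + f(s_i)].
Sum ≈ 7.4762.

7.4762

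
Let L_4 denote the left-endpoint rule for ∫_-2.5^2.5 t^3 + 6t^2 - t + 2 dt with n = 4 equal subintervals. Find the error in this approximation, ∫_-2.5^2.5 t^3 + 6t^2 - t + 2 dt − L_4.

Exact integral: ∫_-2.5^2.5 f(t) dt = 72.5.
L_4 = 63.90625.
Error = 72.5 − 63.90625 = 8.59375.

8.59375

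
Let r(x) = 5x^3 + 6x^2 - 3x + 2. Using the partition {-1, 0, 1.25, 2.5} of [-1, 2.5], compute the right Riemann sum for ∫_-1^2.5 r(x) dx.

161.39453125

Subinterval widths: 1, 1.25, 1.25.
Right endpoints: 0, 1.25, 2.5.
r(0) = 2, r(1.25) = 17.390625, r(2.5) = 110.125.
Sum = Σ Δx_i · r(x_i).
Sum = 161.39453125.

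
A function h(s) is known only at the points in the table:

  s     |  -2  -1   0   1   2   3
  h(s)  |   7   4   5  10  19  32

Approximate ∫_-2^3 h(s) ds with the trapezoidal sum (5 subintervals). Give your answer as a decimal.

57.5

Δs = 1.
T_5 = (1/2)·[7 + 2·4 + 2·5 + 2·10 + 2·19 + 32] = 57.5.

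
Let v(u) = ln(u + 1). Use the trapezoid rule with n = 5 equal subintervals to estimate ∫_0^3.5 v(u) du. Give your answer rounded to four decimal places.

Δu = (3.5 − 0)/5 = 0.7.
v(0) ≈ 0.0000, v(0.7) ≈ 0.5306, v(1.4) ≈ 0.8755, v(2.1) ≈ 1.1314, v(2.8) ≈ 1.3350, v(3.5) ≈ 1.5041.
T_5 = (Δu/2)·[v(u_0) + 2v(u_1) + ... + 2v(u_{4}) + v(u_5)].
Sum ≈ 3.2372.

3.2372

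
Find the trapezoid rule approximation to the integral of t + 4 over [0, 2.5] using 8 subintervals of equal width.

13.125

Δt = (2.5 − 0)/8 = 0.3125.
f(0) = 4, f(0.3125) = 4.3125, f(0.625) = 4.625, f(0.9375) = 4.9375, f(1.25) = 5.25, f(1.5625) = 5.5625, f(1.875) = 5.875, f(2.1875) = 6.1875, f(2.5) = 6.5.
T_8 = (Δt/2)·[f(t_0) + 2f(t_1) + ... + 2f(t_{7}) + f(t_8)].
Sum = 13.125.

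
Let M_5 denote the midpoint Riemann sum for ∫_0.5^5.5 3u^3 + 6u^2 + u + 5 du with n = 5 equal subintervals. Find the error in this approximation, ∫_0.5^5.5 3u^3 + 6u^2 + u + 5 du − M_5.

13.75

Exact integral: ∫_0.5^5.5 f(u) du = 1058.75.
M_5 = 1045.
Error = 1058.75 − 1045 = 13.75.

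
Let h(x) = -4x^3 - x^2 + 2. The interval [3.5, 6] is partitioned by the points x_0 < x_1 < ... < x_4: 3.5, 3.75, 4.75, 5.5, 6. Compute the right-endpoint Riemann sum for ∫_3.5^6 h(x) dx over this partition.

Subinterval widths: 0.25, 1, 0.75, 0.5.
Right endpoints: 3.75, 4.75, 5.5, 6.
h(3.75) = -223, h(4.75) = -449.25, h(5.5) = -693.75, h(6) = -898.
Sum = Σ Δx_i · h(x_i).
Sum = -1474.3125.

-1474.3125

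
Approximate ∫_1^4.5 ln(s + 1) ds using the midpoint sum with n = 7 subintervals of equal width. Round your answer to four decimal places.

Δs = (4.5 − 1)/7 = 0.5.
Midpoints: 1.25, 1.75, 2.25, 2.75, 3.25, 3.75, 4.25.
f(1.25) ≈ 0.8109, f(1.75) ≈ 1.0116, f(2.25) ≈ 1.1787, f(2.75) ≈ 1.3218, f(3.25) ≈ 1.4469, f(3.75) ≈ 1.5581, f(4.25) ≈ 1.6582.
Sum = Δs · [f(1.25) + f(1.75) + f(2.25) + ...].
Sum ≈ 4.4931.

4.4931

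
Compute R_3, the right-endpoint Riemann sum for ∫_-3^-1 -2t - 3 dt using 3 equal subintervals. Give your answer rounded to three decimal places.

0.667

Δt = (-1 − (-3))/3 = 2/3.
Right endpoints: -7/3, -5/3, -1.
f(-7/3) = 5/3, f(-5/3) = 1/3, f(-1) = -1.
Sum = Δt · [f(-7/3) + f(-5/3) + f(-1)].
Sum ≈ 0.667.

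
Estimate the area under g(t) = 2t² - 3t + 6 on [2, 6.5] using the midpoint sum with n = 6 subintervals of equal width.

146.953125

Δt = (6.5 − 2)/6 = 0.75.
Midpoints: 2.375, 3.125, 3.875, 4.625, 5.375, 6.125.
g(2.375) = 10.15625, g(3.125) = 16.15625, g(3.875) = 24.40625, g(4.625) = 34.90625, g(5.375) = 47.65625, g(6.125) = 62.65625.
Sum = Δt · [g(2.375) + g(3.125) + g(3.875) + ...].
Sum = 146.953125.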